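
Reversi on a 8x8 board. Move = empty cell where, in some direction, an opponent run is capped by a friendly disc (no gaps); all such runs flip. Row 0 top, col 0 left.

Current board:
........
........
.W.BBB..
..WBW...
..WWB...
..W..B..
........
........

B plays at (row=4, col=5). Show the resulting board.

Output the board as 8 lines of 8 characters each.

Place B at (4,5); scan 8 dirs for brackets.
Dir NW: opp run (3,4) capped by B -> flip
Dir N: first cell '.' (not opp) -> no flip
Dir NE: first cell '.' (not opp) -> no flip
Dir W: first cell 'B' (not opp) -> no flip
Dir E: first cell '.' (not opp) -> no flip
Dir SW: first cell '.' (not opp) -> no flip
Dir S: first cell 'B' (not opp) -> no flip
Dir SE: first cell '.' (not opp) -> no flip
All flips: (3,4)

Answer: ........
........
.W.BBB..
..WBB...
..WWBB..
..W..B..
........
........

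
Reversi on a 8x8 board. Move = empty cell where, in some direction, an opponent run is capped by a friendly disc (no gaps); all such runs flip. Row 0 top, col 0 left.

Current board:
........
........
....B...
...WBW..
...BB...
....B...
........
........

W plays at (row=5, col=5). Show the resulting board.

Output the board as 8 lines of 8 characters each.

Answer: ........
........
....B...
...WBW..
...BW...
....BW..
........
........

Derivation:
Place W at (5,5); scan 8 dirs for brackets.
Dir NW: opp run (4,4) capped by W -> flip
Dir N: first cell '.' (not opp) -> no flip
Dir NE: first cell '.' (not opp) -> no flip
Dir W: opp run (5,4), next='.' -> no flip
Dir E: first cell '.' (not opp) -> no flip
Dir SW: first cell '.' (not opp) -> no flip
Dir S: first cell '.' (not opp) -> no flip
Dir SE: first cell '.' (not opp) -> no flip
All flips: (4,4)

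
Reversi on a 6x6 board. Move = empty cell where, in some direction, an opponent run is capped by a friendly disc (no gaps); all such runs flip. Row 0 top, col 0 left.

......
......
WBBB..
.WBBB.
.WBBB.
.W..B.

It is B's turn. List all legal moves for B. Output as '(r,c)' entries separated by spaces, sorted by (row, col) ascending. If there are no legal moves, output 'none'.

(1,0): no bracket -> illegal
(1,1): no bracket -> illegal
(3,0): flips 1 -> legal
(4,0): flips 2 -> legal
(5,0): flips 1 -> legal
(5,2): no bracket -> illegal

Answer: (3,0) (4,0) (5,0)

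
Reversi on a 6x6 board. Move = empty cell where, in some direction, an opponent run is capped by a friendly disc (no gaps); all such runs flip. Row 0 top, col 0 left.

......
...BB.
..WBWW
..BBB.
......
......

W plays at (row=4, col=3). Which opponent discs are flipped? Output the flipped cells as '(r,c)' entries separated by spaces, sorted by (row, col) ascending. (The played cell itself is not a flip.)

Dir NW: opp run (3,2), next='.' -> no flip
Dir N: opp run (3,3) (2,3) (1,3), next='.' -> no flip
Dir NE: opp run (3,4) capped by W -> flip
Dir W: first cell '.' (not opp) -> no flip
Dir E: first cell '.' (not opp) -> no flip
Dir SW: first cell '.' (not opp) -> no flip
Dir S: first cell '.' (not opp) -> no flip
Dir SE: first cell '.' (not opp) -> no flip

Answer: (3,4)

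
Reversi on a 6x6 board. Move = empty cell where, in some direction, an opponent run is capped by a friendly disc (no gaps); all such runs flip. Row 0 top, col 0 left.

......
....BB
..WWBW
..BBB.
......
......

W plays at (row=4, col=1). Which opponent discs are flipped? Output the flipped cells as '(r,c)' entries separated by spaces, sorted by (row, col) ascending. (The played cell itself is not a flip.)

Dir NW: first cell '.' (not opp) -> no flip
Dir N: first cell '.' (not opp) -> no flip
Dir NE: opp run (3,2) capped by W -> flip
Dir W: first cell '.' (not opp) -> no flip
Dir E: first cell '.' (not opp) -> no flip
Dir SW: first cell '.' (not opp) -> no flip
Dir S: first cell '.' (not opp) -> no flip
Dir SE: first cell '.' (not opp) -> no flip

Answer: (3,2)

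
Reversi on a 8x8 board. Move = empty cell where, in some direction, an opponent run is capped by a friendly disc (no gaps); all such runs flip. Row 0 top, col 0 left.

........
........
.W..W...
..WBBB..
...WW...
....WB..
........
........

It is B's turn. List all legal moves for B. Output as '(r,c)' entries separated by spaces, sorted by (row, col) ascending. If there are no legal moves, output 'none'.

Answer: (1,3) (1,4) (1,5) (3,1) (5,2) (5,3) (6,4)

Derivation:
(1,0): no bracket -> illegal
(1,1): no bracket -> illegal
(1,2): no bracket -> illegal
(1,3): flips 1 -> legal
(1,4): flips 1 -> legal
(1,5): flips 1 -> legal
(2,0): no bracket -> illegal
(2,2): no bracket -> illegal
(2,3): no bracket -> illegal
(2,5): no bracket -> illegal
(3,0): no bracket -> illegal
(3,1): flips 1 -> legal
(4,1): no bracket -> illegal
(4,2): no bracket -> illegal
(4,5): no bracket -> illegal
(5,2): flips 1 -> legal
(5,3): flips 3 -> legal
(6,3): no bracket -> illegal
(6,4): flips 2 -> legal
(6,5): no bracket -> illegal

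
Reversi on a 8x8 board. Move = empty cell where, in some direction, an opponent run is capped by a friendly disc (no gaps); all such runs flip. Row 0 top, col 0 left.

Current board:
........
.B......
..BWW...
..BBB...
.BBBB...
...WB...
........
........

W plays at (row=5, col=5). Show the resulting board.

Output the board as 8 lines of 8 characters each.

Answer: ........
.B......
..BWW...
..BBB...
.BBBB...
...WWW..
........
........

Derivation:
Place W at (5,5); scan 8 dirs for brackets.
Dir NW: opp run (4,4) (3,3) (2,2) (1,1), next='.' -> no flip
Dir N: first cell '.' (not opp) -> no flip
Dir NE: first cell '.' (not opp) -> no flip
Dir W: opp run (5,4) capped by W -> flip
Dir E: first cell '.' (not opp) -> no flip
Dir SW: first cell '.' (not opp) -> no flip
Dir S: first cell '.' (not opp) -> no flip
Dir SE: first cell '.' (not opp) -> no flip
All flips: (5,4)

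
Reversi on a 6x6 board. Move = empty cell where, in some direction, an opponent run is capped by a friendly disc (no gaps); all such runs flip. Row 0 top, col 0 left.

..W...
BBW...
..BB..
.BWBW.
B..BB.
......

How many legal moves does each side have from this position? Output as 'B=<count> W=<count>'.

Answer: B=9 W=5

Derivation:
-- B to move --
(0,1): flips 1 -> legal
(0,3): no bracket -> illegal
(1,3): flips 1 -> legal
(2,1): flips 1 -> legal
(2,4): flips 1 -> legal
(2,5): flips 1 -> legal
(3,5): flips 1 -> legal
(4,1): flips 1 -> legal
(4,2): flips 1 -> legal
(4,5): flips 1 -> legal
B mobility = 9
-- W to move --
(0,0): no bracket -> illegal
(0,1): no bracket -> illegal
(1,3): no bracket -> illegal
(1,4): flips 1 -> legal
(2,0): flips 1 -> legal
(2,1): no bracket -> illegal
(2,4): no bracket -> illegal
(3,0): flips 1 -> legal
(3,5): no bracket -> illegal
(4,1): no bracket -> illegal
(4,2): no bracket -> illegal
(4,5): no bracket -> illegal
(5,0): no bracket -> illegal
(5,1): no bracket -> illegal
(5,2): flips 1 -> legal
(5,3): no bracket -> illegal
(5,4): flips 2 -> legal
(5,5): no bracket -> illegal
W mobility = 5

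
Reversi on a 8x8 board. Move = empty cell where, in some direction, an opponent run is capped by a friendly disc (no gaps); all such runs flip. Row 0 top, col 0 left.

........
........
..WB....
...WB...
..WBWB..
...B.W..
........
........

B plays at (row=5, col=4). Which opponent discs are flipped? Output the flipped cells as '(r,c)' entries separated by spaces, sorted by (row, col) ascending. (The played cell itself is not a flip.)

Dir NW: first cell 'B' (not opp) -> no flip
Dir N: opp run (4,4) capped by B -> flip
Dir NE: first cell 'B' (not opp) -> no flip
Dir W: first cell 'B' (not opp) -> no flip
Dir E: opp run (5,5), next='.' -> no flip
Dir SW: first cell '.' (not opp) -> no flip
Dir S: first cell '.' (not opp) -> no flip
Dir SE: first cell '.' (not opp) -> no flip

Answer: (4,4)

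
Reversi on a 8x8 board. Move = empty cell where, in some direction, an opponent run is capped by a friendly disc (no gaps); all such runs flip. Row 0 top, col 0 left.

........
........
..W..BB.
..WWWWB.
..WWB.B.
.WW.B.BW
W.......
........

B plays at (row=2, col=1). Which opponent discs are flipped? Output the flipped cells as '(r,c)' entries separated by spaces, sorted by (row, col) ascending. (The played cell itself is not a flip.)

Answer: (3,2) (4,3)

Derivation:
Dir NW: first cell '.' (not opp) -> no flip
Dir N: first cell '.' (not opp) -> no flip
Dir NE: first cell '.' (not opp) -> no flip
Dir W: first cell '.' (not opp) -> no flip
Dir E: opp run (2,2), next='.' -> no flip
Dir SW: first cell '.' (not opp) -> no flip
Dir S: first cell '.' (not opp) -> no flip
Dir SE: opp run (3,2) (4,3) capped by B -> flip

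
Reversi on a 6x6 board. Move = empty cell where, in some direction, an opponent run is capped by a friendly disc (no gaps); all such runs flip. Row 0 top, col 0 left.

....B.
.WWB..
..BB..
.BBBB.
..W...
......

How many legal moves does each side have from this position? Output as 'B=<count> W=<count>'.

-- B to move --
(0,0): flips 1 -> legal
(0,1): flips 1 -> legal
(0,2): flips 1 -> legal
(0,3): no bracket -> illegal
(1,0): flips 2 -> legal
(2,0): no bracket -> illegal
(2,1): no bracket -> illegal
(4,1): no bracket -> illegal
(4,3): no bracket -> illegal
(5,1): flips 1 -> legal
(5,2): flips 1 -> legal
(5,3): flips 1 -> legal
B mobility = 7
-- W to move --
(0,2): no bracket -> illegal
(0,3): no bracket -> illegal
(0,5): no bracket -> illegal
(1,4): flips 1 -> legal
(1,5): no bracket -> illegal
(2,0): flips 1 -> legal
(2,1): no bracket -> illegal
(2,4): flips 1 -> legal
(2,5): no bracket -> illegal
(3,0): no bracket -> illegal
(3,5): no bracket -> illegal
(4,0): no bracket -> illegal
(4,1): no bracket -> illegal
(4,3): no bracket -> illegal
(4,4): flips 2 -> legal
(4,5): flips 2 -> legal
W mobility = 5

Answer: B=7 W=5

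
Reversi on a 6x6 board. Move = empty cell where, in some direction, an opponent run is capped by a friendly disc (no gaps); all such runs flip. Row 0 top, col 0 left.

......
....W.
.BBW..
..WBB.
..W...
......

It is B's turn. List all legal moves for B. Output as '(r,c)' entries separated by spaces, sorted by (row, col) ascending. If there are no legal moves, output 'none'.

Answer: (1,2) (1,3) (2,4) (3,1) (4,3) (5,1) (5,2)

Derivation:
(0,3): no bracket -> illegal
(0,4): no bracket -> illegal
(0,5): no bracket -> illegal
(1,2): flips 1 -> legal
(1,3): flips 1 -> legal
(1,5): no bracket -> illegal
(2,4): flips 1 -> legal
(2,5): no bracket -> illegal
(3,1): flips 1 -> legal
(4,1): no bracket -> illegal
(4,3): flips 1 -> legal
(5,1): flips 1 -> legal
(5,2): flips 2 -> legal
(5,3): no bracket -> illegal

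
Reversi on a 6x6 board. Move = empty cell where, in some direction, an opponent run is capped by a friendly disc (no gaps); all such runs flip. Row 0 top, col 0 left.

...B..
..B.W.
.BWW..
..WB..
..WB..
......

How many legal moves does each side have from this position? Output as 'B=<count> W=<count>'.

-- B to move --
(0,4): no bracket -> illegal
(0,5): no bracket -> illegal
(1,1): flips 1 -> legal
(1,3): flips 1 -> legal
(1,5): no bracket -> illegal
(2,4): flips 2 -> legal
(2,5): flips 1 -> legal
(3,1): flips 1 -> legal
(3,4): flips 1 -> legal
(4,1): flips 1 -> legal
(5,1): flips 1 -> legal
(5,2): flips 3 -> legal
(5,3): no bracket -> illegal
B mobility = 9
-- W to move --
(0,1): flips 1 -> legal
(0,2): flips 1 -> legal
(0,4): no bracket -> illegal
(1,0): flips 1 -> legal
(1,1): no bracket -> illegal
(1,3): no bracket -> illegal
(2,0): flips 1 -> legal
(2,4): flips 1 -> legal
(3,0): no bracket -> illegal
(3,1): no bracket -> illegal
(3,4): flips 1 -> legal
(4,4): flips 2 -> legal
(5,2): no bracket -> illegal
(5,3): flips 2 -> legal
(5,4): flips 1 -> legal
W mobility = 9

Answer: B=9 W=9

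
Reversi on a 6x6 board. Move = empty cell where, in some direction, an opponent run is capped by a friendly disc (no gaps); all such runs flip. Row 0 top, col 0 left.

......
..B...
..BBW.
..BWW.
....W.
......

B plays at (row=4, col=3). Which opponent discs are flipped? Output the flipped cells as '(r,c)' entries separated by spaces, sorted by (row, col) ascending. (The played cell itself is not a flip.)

Dir NW: first cell 'B' (not opp) -> no flip
Dir N: opp run (3,3) capped by B -> flip
Dir NE: opp run (3,4), next='.' -> no flip
Dir W: first cell '.' (not opp) -> no flip
Dir E: opp run (4,4), next='.' -> no flip
Dir SW: first cell '.' (not opp) -> no flip
Dir S: first cell '.' (not opp) -> no flip
Dir SE: first cell '.' (not opp) -> no flip

Answer: (3,3)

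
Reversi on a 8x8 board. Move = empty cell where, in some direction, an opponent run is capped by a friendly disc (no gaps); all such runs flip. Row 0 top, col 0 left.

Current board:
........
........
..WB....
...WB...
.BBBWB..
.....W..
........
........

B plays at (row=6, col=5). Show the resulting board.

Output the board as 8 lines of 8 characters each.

Place B at (6,5); scan 8 dirs for brackets.
Dir NW: first cell '.' (not opp) -> no flip
Dir N: opp run (5,5) capped by B -> flip
Dir NE: first cell '.' (not opp) -> no flip
Dir W: first cell '.' (not opp) -> no flip
Dir E: first cell '.' (not opp) -> no flip
Dir SW: first cell '.' (not opp) -> no flip
Dir S: first cell '.' (not opp) -> no flip
Dir SE: first cell '.' (not opp) -> no flip
All flips: (5,5)

Answer: ........
........
..WB....
...WB...
.BBBWB..
.....B..
.....B..
........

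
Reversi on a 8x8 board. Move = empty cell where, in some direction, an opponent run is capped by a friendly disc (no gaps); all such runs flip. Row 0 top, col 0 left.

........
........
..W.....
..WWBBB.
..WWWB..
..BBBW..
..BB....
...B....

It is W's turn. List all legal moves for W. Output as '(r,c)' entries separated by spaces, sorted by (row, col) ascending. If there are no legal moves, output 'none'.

(2,3): no bracket -> illegal
(2,4): flips 1 -> legal
(2,5): flips 3 -> legal
(2,6): flips 1 -> legal
(2,7): no bracket -> illegal
(3,7): flips 3 -> legal
(4,1): no bracket -> illegal
(4,6): flips 1 -> legal
(4,7): no bracket -> illegal
(5,1): flips 3 -> legal
(5,6): no bracket -> illegal
(6,1): flips 1 -> legal
(6,4): flips 2 -> legal
(6,5): flips 1 -> legal
(7,1): flips 2 -> legal
(7,2): flips 2 -> legal
(7,4): no bracket -> illegal

Answer: (2,4) (2,5) (2,6) (3,7) (4,6) (5,1) (6,1) (6,4) (6,5) (7,1) (7,2)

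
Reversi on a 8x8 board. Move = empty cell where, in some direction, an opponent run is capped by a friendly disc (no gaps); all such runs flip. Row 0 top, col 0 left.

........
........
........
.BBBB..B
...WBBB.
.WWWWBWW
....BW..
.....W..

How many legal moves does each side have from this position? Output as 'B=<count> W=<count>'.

-- B to move --
(4,0): no bracket -> illegal
(4,1): no bracket -> illegal
(4,2): flips 2 -> legal
(4,7): no bracket -> illegal
(5,0): flips 4 -> legal
(6,0): no bracket -> illegal
(6,1): flips 2 -> legal
(6,2): flips 1 -> legal
(6,3): flips 3 -> legal
(6,6): flips 2 -> legal
(6,7): flips 1 -> legal
(7,4): no bracket -> illegal
(7,6): flips 3 -> legal
B mobility = 8
-- W to move --
(2,0): no bracket -> illegal
(2,1): flips 1 -> legal
(2,2): no bracket -> illegal
(2,3): flips 3 -> legal
(2,4): flips 2 -> legal
(2,5): flips 1 -> legal
(2,6): no bracket -> illegal
(2,7): no bracket -> illegal
(3,0): no bracket -> illegal
(3,5): flips 4 -> legal
(3,6): flips 2 -> legal
(4,0): no bracket -> illegal
(4,1): no bracket -> illegal
(4,2): no bracket -> illegal
(4,7): flips 3 -> legal
(6,3): flips 1 -> legal
(6,6): no bracket -> illegal
(7,3): no bracket -> illegal
(7,4): flips 1 -> legal
W mobility = 9

Answer: B=8 W=9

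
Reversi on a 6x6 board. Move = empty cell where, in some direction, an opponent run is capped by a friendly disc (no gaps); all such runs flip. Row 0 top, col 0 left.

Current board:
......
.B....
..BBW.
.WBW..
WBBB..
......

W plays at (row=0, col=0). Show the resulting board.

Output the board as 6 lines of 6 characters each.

Answer: W.....
.W....
..WBW.
.WBW..
WBBB..
......

Derivation:
Place W at (0,0); scan 8 dirs for brackets.
Dir NW: edge -> no flip
Dir N: edge -> no flip
Dir NE: edge -> no flip
Dir W: edge -> no flip
Dir E: first cell '.' (not opp) -> no flip
Dir SW: edge -> no flip
Dir S: first cell '.' (not opp) -> no flip
Dir SE: opp run (1,1) (2,2) capped by W -> flip
All flips: (1,1) (2,2)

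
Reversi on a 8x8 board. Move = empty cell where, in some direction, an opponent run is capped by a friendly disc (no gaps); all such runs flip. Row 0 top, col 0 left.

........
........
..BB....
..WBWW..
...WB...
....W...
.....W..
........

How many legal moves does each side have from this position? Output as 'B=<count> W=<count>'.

Answer: B=9 W=5

Derivation:
-- B to move --
(2,1): no bracket -> illegal
(2,4): flips 1 -> legal
(2,5): no bracket -> illegal
(2,6): flips 1 -> legal
(3,1): flips 1 -> legal
(3,6): flips 2 -> legal
(4,1): flips 1 -> legal
(4,2): flips 2 -> legal
(4,5): flips 1 -> legal
(4,6): no bracket -> illegal
(5,2): no bracket -> illegal
(5,3): flips 1 -> legal
(5,5): no bracket -> illegal
(5,6): no bracket -> illegal
(6,3): no bracket -> illegal
(6,4): flips 1 -> legal
(6,6): no bracket -> illegal
(7,4): no bracket -> illegal
(7,5): no bracket -> illegal
(7,6): no bracket -> illegal
B mobility = 9
-- W to move --
(1,1): no bracket -> illegal
(1,2): flips 2 -> legal
(1,3): flips 2 -> legal
(1,4): flips 1 -> legal
(2,1): no bracket -> illegal
(2,4): no bracket -> illegal
(3,1): no bracket -> illegal
(4,2): no bracket -> illegal
(4,5): flips 1 -> legal
(5,3): flips 1 -> legal
(5,5): no bracket -> illegal
W mobility = 5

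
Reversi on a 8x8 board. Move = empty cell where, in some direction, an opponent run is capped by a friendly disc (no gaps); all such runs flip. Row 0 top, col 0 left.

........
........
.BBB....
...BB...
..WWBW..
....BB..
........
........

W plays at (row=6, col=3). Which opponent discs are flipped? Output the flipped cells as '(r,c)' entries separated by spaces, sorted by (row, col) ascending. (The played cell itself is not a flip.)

Dir NW: first cell '.' (not opp) -> no flip
Dir N: first cell '.' (not opp) -> no flip
Dir NE: opp run (5,4) capped by W -> flip
Dir W: first cell '.' (not opp) -> no flip
Dir E: first cell '.' (not opp) -> no flip
Dir SW: first cell '.' (not opp) -> no flip
Dir S: first cell '.' (not opp) -> no flip
Dir SE: first cell '.' (not opp) -> no flip

Answer: (5,4)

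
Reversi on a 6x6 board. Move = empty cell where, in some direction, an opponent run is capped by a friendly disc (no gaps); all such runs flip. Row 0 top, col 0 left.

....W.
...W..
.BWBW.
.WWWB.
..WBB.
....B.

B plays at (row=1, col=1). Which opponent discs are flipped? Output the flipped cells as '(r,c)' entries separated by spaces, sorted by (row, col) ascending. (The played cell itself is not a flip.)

Answer: (2,2) (3,3)

Derivation:
Dir NW: first cell '.' (not opp) -> no flip
Dir N: first cell '.' (not opp) -> no flip
Dir NE: first cell '.' (not opp) -> no flip
Dir W: first cell '.' (not opp) -> no flip
Dir E: first cell '.' (not opp) -> no flip
Dir SW: first cell '.' (not opp) -> no flip
Dir S: first cell 'B' (not opp) -> no flip
Dir SE: opp run (2,2) (3,3) capped by B -> flip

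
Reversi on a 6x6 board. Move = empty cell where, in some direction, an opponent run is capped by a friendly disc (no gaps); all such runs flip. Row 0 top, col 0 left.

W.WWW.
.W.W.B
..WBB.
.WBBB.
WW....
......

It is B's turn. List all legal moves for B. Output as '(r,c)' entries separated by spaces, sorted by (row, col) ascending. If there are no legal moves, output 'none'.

Answer: (1,2) (2,1) (3,0) (5,0)

Derivation:
(0,1): no bracket -> illegal
(0,5): no bracket -> illegal
(1,0): no bracket -> illegal
(1,2): flips 1 -> legal
(1,4): no bracket -> illegal
(2,0): no bracket -> illegal
(2,1): flips 1 -> legal
(3,0): flips 1 -> legal
(4,2): no bracket -> illegal
(5,0): flips 1 -> legal
(5,1): no bracket -> illegal
(5,2): no bracket -> illegal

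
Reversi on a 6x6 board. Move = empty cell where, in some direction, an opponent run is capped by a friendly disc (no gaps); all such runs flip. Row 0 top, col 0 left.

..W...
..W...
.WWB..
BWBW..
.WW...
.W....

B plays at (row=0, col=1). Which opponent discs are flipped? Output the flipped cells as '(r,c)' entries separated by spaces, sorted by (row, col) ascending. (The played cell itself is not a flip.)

Answer: (1,2)

Derivation:
Dir NW: edge -> no flip
Dir N: edge -> no flip
Dir NE: edge -> no flip
Dir W: first cell '.' (not opp) -> no flip
Dir E: opp run (0,2), next='.' -> no flip
Dir SW: first cell '.' (not opp) -> no flip
Dir S: first cell '.' (not opp) -> no flip
Dir SE: opp run (1,2) capped by B -> flip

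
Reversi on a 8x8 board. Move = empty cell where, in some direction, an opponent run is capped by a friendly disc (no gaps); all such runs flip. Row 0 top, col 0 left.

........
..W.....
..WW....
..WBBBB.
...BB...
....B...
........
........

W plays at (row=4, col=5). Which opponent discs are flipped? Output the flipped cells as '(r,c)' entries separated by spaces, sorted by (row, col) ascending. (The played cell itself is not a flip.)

Dir NW: opp run (3,4) capped by W -> flip
Dir N: opp run (3,5), next='.' -> no flip
Dir NE: opp run (3,6), next='.' -> no flip
Dir W: opp run (4,4) (4,3), next='.' -> no flip
Dir E: first cell '.' (not opp) -> no flip
Dir SW: opp run (5,4), next='.' -> no flip
Dir S: first cell '.' (not opp) -> no flip
Dir SE: first cell '.' (not opp) -> no flip

Answer: (3,4)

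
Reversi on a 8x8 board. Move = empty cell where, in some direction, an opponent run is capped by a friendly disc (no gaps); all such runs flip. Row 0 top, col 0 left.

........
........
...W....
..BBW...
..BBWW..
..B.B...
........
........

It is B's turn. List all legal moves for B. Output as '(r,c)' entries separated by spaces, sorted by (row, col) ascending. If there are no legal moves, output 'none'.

Answer: (1,3) (1,4) (2,4) (2,5) (3,5) (3,6) (4,6) (5,5)

Derivation:
(1,2): no bracket -> illegal
(1,3): flips 1 -> legal
(1,4): flips 1 -> legal
(2,2): no bracket -> illegal
(2,4): flips 2 -> legal
(2,5): flips 1 -> legal
(3,5): flips 1 -> legal
(3,6): flips 1 -> legal
(4,6): flips 2 -> legal
(5,3): no bracket -> illegal
(5,5): flips 1 -> legal
(5,6): no bracket -> illegal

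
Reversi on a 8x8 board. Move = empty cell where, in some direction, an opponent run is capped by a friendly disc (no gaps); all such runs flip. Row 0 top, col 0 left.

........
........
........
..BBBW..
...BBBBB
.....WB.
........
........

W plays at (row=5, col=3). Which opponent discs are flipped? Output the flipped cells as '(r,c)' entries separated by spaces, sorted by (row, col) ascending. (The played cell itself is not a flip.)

Dir NW: first cell '.' (not opp) -> no flip
Dir N: opp run (4,3) (3,3), next='.' -> no flip
Dir NE: opp run (4,4) capped by W -> flip
Dir W: first cell '.' (not opp) -> no flip
Dir E: first cell '.' (not opp) -> no flip
Dir SW: first cell '.' (not opp) -> no flip
Dir S: first cell '.' (not opp) -> no flip
Dir SE: first cell '.' (not opp) -> no flip

Answer: (4,4)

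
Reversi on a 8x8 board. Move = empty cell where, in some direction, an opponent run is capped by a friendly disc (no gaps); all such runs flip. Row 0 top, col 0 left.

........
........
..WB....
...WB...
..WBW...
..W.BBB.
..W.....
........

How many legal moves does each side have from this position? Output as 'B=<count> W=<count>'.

-- B to move --
(1,1): flips 3 -> legal
(1,2): no bracket -> illegal
(1,3): no bracket -> illegal
(2,1): flips 1 -> legal
(2,4): no bracket -> illegal
(3,1): no bracket -> illegal
(3,2): flips 1 -> legal
(3,5): no bracket -> illegal
(4,1): flips 1 -> legal
(4,5): flips 1 -> legal
(5,1): no bracket -> illegal
(5,3): no bracket -> illegal
(6,1): flips 1 -> legal
(6,3): no bracket -> illegal
(7,1): no bracket -> illegal
(7,2): no bracket -> illegal
(7,3): no bracket -> illegal
B mobility = 6
-- W to move --
(1,2): no bracket -> illegal
(1,3): flips 1 -> legal
(1,4): no bracket -> illegal
(2,4): flips 2 -> legal
(2,5): flips 2 -> legal
(3,2): no bracket -> illegal
(3,5): flips 1 -> legal
(4,5): no bracket -> illegal
(4,6): no bracket -> illegal
(4,7): no bracket -> illegal
(5,3): flips 1 -> legal
(5,7): no bracket -> illegal
(6,3): no bracket -> illegal
(6,4): flips 1 -> legal
(6,5): no bracket -> illegal
(6,6): flips 1 -> legal
(6,7): no bracket -> illegal
W mobility = 7

Answer: B=6 W=7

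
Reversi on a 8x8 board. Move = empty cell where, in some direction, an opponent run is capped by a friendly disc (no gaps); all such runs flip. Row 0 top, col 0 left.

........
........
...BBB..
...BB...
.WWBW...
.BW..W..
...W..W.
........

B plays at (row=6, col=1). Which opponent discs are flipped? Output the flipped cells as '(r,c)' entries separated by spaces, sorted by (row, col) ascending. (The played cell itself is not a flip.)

Dir NW: first cell '.' (not opp) -> no flip
Dir N: first cell 'B' (not opp) -> no flip
Dir NE: opp run (5,2) capped by B -> flip
Dir W: first cell '.' (not opp) -> no flip
Dir E: first cell '.' (not opp) -> no flip
Dir SW: first cell '.' (not opp) -> no flip
Dir S: first cell '.' (not opp) -> no flip
Dir SE: first cell '.' (not opp) -> no flip

Answer: (5,2)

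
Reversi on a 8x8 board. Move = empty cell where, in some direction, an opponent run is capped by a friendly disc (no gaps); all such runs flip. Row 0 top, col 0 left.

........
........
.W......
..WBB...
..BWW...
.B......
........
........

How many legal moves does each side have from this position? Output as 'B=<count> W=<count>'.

Answer: B=7 W=7

Derivation:
-- B to move --
(1,0): no bracket -> illegal
(1,1): no bracket -> illegal
(1,2): no bracket -> illegal
(2,0): no bracket -> illegal
(2,2): flips 1 -> legal
(2,3): no bracket -> illegal
(3,0): no bracket -> illegal
(3,1): flips 1 -> legal
(3,5): no bracket -> illegal
(4,1): no bracket -> illegal
(4,5): flips 2 -> legal
(5,2): flips 1 -> legal
(5,3): flips 1 -> legal
(5,4): flips 1 -> legal
(5,5): flips 1 -> legal
B mobility = 7
-- W to move --
(2,2): flips 1 -> legal
(2,3): flips 1 -> legal
(2,4): flips 1 -> legal
(2,5): flips 1 -> legal
(3,1): no bracket -> illegal
(3,5): flips 2 -> legal
(4,0): no bracket -> illegal
(4,1): flips 1 -> legal
(4,5): no bracket -> illegal
(5,0): no bracket -> illegal
(5,2): flips 1 -> legal
(5,3): no bracket -> illegal
(6,0): no bracket -> illegal
(6,1): no bracket -> illegal
(6,2): no bracket -> illegal
W mobility = 7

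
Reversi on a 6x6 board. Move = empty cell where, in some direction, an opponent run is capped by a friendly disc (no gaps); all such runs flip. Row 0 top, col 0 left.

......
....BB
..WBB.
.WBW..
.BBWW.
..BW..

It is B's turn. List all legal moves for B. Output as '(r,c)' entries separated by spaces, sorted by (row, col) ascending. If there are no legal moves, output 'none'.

Answer: (1,2) (2,0) (2,1) (3,0) (3,4) (4,5) (5,4)

Derivation:
(1,1): no bracket -> illegal
(1,2): flips 1 -> legal
(1,3): no bracket -> illegal
(2,0): flips 1 -> legal
(2,1): flips 2 -> legal
(3,0): flips 1 -> legal
(3,4): flips 2 -> legal
(3,5): no bracket -> illegal
(4,0): no bracket -> illegal
(4,5): flips 2 -> legal
(5,4): flips 2 -> legal
(5,5): no bracket -> illegal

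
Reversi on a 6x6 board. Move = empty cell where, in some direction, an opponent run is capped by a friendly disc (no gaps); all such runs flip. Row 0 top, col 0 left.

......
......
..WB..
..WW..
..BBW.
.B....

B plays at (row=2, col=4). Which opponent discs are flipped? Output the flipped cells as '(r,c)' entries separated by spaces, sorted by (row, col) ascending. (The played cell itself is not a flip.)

Dir NW: first cell '.' (not opp) -> no flip
Dir N: first cell '.' (not opp) -> no flip
Dir NE: first cell '.' (not opp) -> no flip
Dir W: first cell 'B' (not opp) -> no flip
Dir E: first cell '.' (not opp) -> no flip
Dir SW: opp run (3,3) capped by B -> flip
Dir S: first cell '.' (not opp) -> no flip
Dir SE: first cell '.' (not opp) -> no flip

Answer: (3,3)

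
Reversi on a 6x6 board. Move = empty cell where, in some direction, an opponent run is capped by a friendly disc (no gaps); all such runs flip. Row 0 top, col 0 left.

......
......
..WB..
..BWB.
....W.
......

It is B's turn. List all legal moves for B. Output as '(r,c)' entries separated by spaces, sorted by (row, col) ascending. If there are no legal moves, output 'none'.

Answer: (1,2) (2,1) (4,3) (5,4)

Derivation:
(1,1): no bracket -> illegal
(1,2): flips 1 -> legal
(1,3): no bracket -> illegal
(2,1): flips 1 -> legal
(2,4): no bracket -> illegal
(3,1): no bracket -> illegal
(3,5): no bracket -> illegal
(4,2): no bracket -> illegal
(4,3): flips 1 -> legal
(4,5): no bracket -> illegal
(5,3): no bracket -> illegal
(5,4): flips 1 -> legal
(5,5): no bracket -> illegal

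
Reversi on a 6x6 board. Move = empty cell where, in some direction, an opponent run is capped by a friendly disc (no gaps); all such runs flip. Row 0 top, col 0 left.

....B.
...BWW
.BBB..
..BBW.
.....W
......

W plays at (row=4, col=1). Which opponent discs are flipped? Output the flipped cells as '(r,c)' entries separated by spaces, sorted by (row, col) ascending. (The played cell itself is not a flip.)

Answer: (2,3) (3,2)

Derivation:
Dir NW: first cell '.' (not opp) -> no flip
Dir N: first cell '.' (not opp) -> no flip
Dir NE: opp run (3,2) (2,3) capped by W -> flip
Dir W: first cell '.' (not opp) -> no flip
Dir E: first cell '.' (not opp) -> no flip
Dir SW: first cell '.' (not opp) -> no flip
Dir S: first cell '.' (not opp) -> no flip
Dir SE: first cell '.' (not opp) -> no flip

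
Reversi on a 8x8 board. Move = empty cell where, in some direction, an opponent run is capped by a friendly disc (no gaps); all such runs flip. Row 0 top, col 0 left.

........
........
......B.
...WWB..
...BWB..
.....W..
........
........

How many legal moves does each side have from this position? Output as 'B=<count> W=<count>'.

Answer: B=5 W=8

Derivation:
-- B to move --
(2,2): no bracket -> illegal
(2,3): flips 2 -> legal
(2,4): no bracket -> illegal
(2,5): flips 1 -> legal
(3,2): flips 2 -> legal
(4,2): no bracket -> illegal
(4,6): no bracket -> illegal
(5,3): flips 1 -> legal
(5,4): no bracket -> illegal
(5,6): no bracket -> illegal
(6,4): no bracket -> illegal
(6,5): flips 1 -> legal
(6,6): no bracket -> illegal
B mobility = 5
-- W to move --
(1,5): no bracket -> illegal
(1,6): no bracket -> illegal
(1,7): flips 2 -> legal
(2,4): no bracket -> illegal
(2,5): flips 2 -> legal
(2,7): no bracket -> illegal
(3,2): no bracket -> illegal
(3,6): flips 1 -> legal
(3,7): no bracket -> illegal
(4,2): flips 1 -> legal
(4,6): flips 1 -> legal
(5,2): flips 1 -> legal
(5,3): flips 1 -> legal
(5,4): no bracket -> illegal
(5,6): flips 1 -> legal
W mobility = 8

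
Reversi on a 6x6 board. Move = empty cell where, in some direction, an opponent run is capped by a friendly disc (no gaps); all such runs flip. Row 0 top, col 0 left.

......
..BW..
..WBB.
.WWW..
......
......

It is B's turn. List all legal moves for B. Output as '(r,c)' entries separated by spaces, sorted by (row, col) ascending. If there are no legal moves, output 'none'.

(0,2): flips 1 -> legal
(0,3): flips 1 -> legal
(0,4): no bracket -> illegal
(1,1): no bracket -> illegal
(1,4): flips 1 -> legal
(2,0): no bracket -> illegal
(2,1): flips 1 -> legal
(3,0): no bracket -> illegal
(3,4): no bracket -> illegal
(4,0): no bracket -> illegal
(4,1): flips 1 -> legal
(4,2): flips 3 -> legal
(4,3): flips 1 -> legal
(4,4): no bracket -> illegal

Answer: (0,2) (0,3) (1,4) (2,1) (4,1) (4,2) (4,3)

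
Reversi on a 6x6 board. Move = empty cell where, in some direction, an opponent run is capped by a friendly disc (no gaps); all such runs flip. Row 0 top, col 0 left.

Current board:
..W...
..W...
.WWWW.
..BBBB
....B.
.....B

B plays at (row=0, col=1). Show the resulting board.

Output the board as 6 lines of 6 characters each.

Answer: .BW...
..B...
.WWBW.
..BBBB
....B.
.....B

Derivation:
Place B at (0,1); scan 8 dirs for brackets.
Dir NW: edge -> no flip
Dir N: edge -> no flip
Dir NE: edge -> no flip
Dir W: first cell '.' (not opp) -> no flip
Dir E: opp run (0,2), next='.' -> no flip
Dir SW: first cell '.' (not opp) -> no flip
Dir S: first cell '.' (not opp) -> no flip
Dir SE: opp run (1,2) (2,3) capped by B -> flip
All flips: (1,2) (2,3)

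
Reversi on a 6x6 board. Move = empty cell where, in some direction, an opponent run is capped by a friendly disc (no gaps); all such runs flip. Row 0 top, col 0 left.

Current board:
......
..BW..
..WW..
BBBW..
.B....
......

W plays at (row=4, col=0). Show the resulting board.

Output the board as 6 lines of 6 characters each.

Place W at (4,0); scan 8 dirs for brackets.
Dir NW: edge -> no flip
Dir N: opp run (3,0), next='.' -> no flip
Dir NE: opp run (3,1) capped by W -> flip
Dir W: edge -> no flip
Dir E: opp run (4,1), next='.' -> no flip
Dir SW: edge -> no flip
Dir S: first cell '.' (not opp) -> no flip
Dir SE: first cell '.' (not opp) -> no flip
All flips: (3,1)

Answer: ......
..BW..
..WW..
BWBW..
WB....
......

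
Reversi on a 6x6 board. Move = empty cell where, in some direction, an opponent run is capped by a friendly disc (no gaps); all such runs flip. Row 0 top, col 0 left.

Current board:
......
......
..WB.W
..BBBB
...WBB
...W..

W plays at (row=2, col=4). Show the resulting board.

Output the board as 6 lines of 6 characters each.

Place W at (2,4); scan 8 dirs for brackets.
Dir NW: first cell '.' (not opp) -> no flip
Dir N: first cell '.' (not opp) -> no flip
Dir NE: first cell '.' (not opp) -> no flip
Dir W: opp run (2,3) capped by W -> flip
Dir E: first cell 'W' (not opp) -> no flip
Dir SW: opp run (3,3), next='.' -> no flip
Dir S: opp run (3,4) (4,4), next='.' -> no flip
Dir SE: opp run (3,5), next=edge -> no flip
All flips: (2,3)

Answer: ......
......
..WWWW
..BBBB
...WBB
...W..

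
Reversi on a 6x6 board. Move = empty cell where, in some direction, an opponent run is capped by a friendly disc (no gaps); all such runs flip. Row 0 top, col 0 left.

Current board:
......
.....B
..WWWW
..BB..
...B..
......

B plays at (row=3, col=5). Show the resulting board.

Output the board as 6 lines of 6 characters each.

Answer: ......
.....B
..WWWB
..BB.B
...B..
......

Derivation:
Place B at (3,5); scan 8 dirs for brackets.
Dir NW: opp run (2,4), next='.' -> no flip
Dir N: opp run (2,5) capped by B -> flip
Dir NE: edge -> no flip
Dir W: first cell '.' (not opp) -> no flip
Dir E: edge -> no flip
Dir SW: first cell '.' (not opp) -> no flip
Dir S: first cell '.' (not opp) -> no flip
Dir SE: edge -> no flip
All flips: (2,5)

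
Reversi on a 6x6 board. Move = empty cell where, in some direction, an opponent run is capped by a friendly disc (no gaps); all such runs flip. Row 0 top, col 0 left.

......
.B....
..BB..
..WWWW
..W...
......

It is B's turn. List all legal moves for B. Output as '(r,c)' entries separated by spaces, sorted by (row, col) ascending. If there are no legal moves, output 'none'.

(2,1): no bracket -> illegal
(2,4): no bracket -> illegal
(2,5): no bracket -> illegal
(3,1): no bracket -> illegal
(4,1): flips 1 -> legal
(4,3): flips 1 -> legal
(4,4): flips 1 -> legal
(4,5): flips 1 -> legal
(5,1): no bracket -> illegal
(5,2): flips 2 -> legal
(5,3): no bracket -> illegal

Answer: (4,1) (4,3) (4,4) (4,5) (5,2)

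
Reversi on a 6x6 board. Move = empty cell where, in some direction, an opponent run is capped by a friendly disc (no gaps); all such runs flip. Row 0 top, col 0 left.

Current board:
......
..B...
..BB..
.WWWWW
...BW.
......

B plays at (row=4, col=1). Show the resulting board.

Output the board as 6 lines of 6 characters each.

Place B at (4,1); scan 8 dirs for brackets.
Dir NW: first cell '.' (not opp) -> no flip
Dir N: opp run (3,1), next='.' -> no flip
Dir NE: opp run (3,2) capped by B -> flip
Dir W: first cell '.' (not opp) -> no flip
Dir E: first cell '.' (not opp) -> no flip
Dir SW: first cell '.' (not opp) -> no flip
Dir S: first cell '.' (not opp) -> no flip
Dir SE: first cell '.' (not opp) -> no flip
All flips: (3,2)

Answer: ......
..B...
..BB..
.WBWWW
.B.BW.
......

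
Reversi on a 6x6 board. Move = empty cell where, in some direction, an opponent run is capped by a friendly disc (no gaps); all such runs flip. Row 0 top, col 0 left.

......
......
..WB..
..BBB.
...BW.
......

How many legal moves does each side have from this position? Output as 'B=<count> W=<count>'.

Answer: B=6 W=2

Derivation:
-- B to move --
(1,1): flips 1 -> legal
(1,2): flips 1 -> legal
(1,3): no bracket -> illegal
(2,1): flips 1 -> legal
(3,1): no bracket -> illegal
(3,5): no bracket -> illegal
(4,5): flips 1 -> legal
(5,3): no bracket -> illegal
(5,4): flips 1 -> legal
(5,5): flips 1 -> legal
B mobility = 6
-- W to move --
(1,2): no bracket -> illegal
(1,3): no bracket -> illegal
(1,4): no bracket -> illegal
(2,1): no bracket -> illegal
(2,4): flips 2 -> legal
(2,5): no bracket -> illegal
(3,1): no bracket -> illegal
(3,5): no bracket -> illegal
(4,1): no bracket -> illegal
(4,2): flips 2 -> legal
(4,5): no bracket -> illegal
(5,2): no bracket -> illegal
(5,3): no bracket -> illegal
(5,4): no bracket -> illegal
W mobility = 2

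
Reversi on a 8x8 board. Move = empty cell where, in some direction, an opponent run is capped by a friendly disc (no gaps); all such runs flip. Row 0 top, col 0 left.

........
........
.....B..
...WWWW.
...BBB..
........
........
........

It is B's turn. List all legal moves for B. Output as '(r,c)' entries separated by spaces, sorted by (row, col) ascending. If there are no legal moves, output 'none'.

Answer: (2,2) (2,3) (2,4) (2,6) (2,7) (4,7)

Derivation:
(2,2): flips 1 -> legal
(2,3): flips 2 -> legal
(2,4): flips 1 -> legal
(2,6): flips 1 -> legal
(2,7): flips 1 -> legal
(3,2): no bracket -> illegal
(3,7): no bracket -> illegal
(4,2): no bracket -> illegal
(4,6): no bracket -> illegal
(4,7): flips 1 -> legal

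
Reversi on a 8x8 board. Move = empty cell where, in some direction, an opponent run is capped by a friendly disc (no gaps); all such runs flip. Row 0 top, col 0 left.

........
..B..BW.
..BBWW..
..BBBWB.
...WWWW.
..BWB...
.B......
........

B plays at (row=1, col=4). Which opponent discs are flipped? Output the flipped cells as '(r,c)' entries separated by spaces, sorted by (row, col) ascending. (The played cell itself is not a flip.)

Dir NW: first cell '.' (not opp) -> no flip
Dir N: first cell '.' (not opp) -> no flip
Dir NE: first cell '.' (not opp) -> no flip
Dir W: first cell '.' (not opp) -> no flip
Dir E: first cell 'B' (not opp) -> no flip
Dir SW: first cell 'B' (not opp) -> no flip
Dir S: opp run (2,4) capped by B -> flip
Dir SE: opp run (2,5) capped by B -> flip

Answer: (2,4) (2,5)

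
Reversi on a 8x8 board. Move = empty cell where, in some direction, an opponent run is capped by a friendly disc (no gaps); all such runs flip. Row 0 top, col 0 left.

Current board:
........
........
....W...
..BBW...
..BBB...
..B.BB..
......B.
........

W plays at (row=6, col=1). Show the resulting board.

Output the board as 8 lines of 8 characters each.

Answer: ........
........
....W...
..BBW...
..BWB...
..W.BB..
.W....B.
........

Derivation:
Place W at (6,1); scan 8 dirs for brackets.
Dir NW: first cell '.' (not opp) -> no flip
Dir N: first cell '.' (not opp) -> no flip
Dir NE: opp run (5,2) (4,3) capped by W -> flip
Dir W: first cell '.' (not opp) -> no flip
Dir E: first cell '.' (not opp) -> no flip
Dir SW: first cell '.' (not opp) -> no flip
Dir S: first cell '.' (not opp) -> no flip
Dir SE: first cell '.' (not opp) -> no flip
All flips: (4,3) (5,2)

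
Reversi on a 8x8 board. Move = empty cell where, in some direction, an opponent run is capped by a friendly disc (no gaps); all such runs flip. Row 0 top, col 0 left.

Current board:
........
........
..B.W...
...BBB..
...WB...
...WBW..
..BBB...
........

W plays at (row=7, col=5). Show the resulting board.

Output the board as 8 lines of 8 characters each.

Place W at (7,5); scan 8 dirs for brackets.
Dir NW: opp run (6,4) capped by W -> flip
Dir N: first cell '.' (not opp) -> no flip
Dir NE: first cell '.' (not opp) -> no flip
Dir W: first cell '.' (not opp) -> no flip
Dir E: first cell '.' (not opp) -> no flip
Dir SW: edge -> no flip
Dir S: edge -> no flip
Dir SE: edge -> no flip
All flips: (6,4)

Answer: ........
........
..B.W...
...BBB..
...WB...
...WBW..
..BBW...
.....W..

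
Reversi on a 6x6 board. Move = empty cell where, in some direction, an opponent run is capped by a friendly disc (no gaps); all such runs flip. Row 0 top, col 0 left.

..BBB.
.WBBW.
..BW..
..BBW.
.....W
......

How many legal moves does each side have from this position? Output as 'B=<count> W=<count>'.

Answer: B=8 W=6

Derivation:
-- B to move --
(0,0): flips 1 -> legal
(0,1): no bracket -> illegal
(0,5): flips 2 -> legal
(1,0): flips 1 -> legal
(1,5): flips 1 -> legal
(2,0): flips 1 -> legal
(2,1): no bracket -> illegal
(2,4): flips 2 -> legal
(2,5): flips 1 -> legal
(3,5): flips 1 -> legal
(4,3): no bracket -> illegal
(4,4): no bracket -> illegal
(5,4): no bracket -> illegal
(5,5): no bracket -> illegal
B mobility = 8
-- W to move --
(0,1): flips 1 -> legal
(0,5): no bracket -> illegal
(1,5): no bracket -> illegal
(2,1): flips 1 -> legal
(2,4): no bracket -> illegal
(3,1): flips 2 -> legal
(4,1): flips 1 -> legal
(4,2): no bracket -> illegal
(4,3): flips 1 -> legal
(4,4): flips 2 -> legal
W mobility = 6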